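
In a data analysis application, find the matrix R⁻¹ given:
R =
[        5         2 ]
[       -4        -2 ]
det(R) = -2
R⁻¹ =
[        1         1 ]
[       -2      -5/2 ]

For a 2×2 matrix R = [[a, b], [c, d]] with det(R) ≠ 0, R⁻¹ = (1/det(R)) * [[d, -b], [-c, a]].
det(R) = (5)*(-2) - (2)*(-4) = -10 + 8 = -2.
R⁻¹ = (1/-2) * [[-2, -2], [4, 5]].
Dividing each entry by -2 and reducing:
R⁻¹ =
[        1         1 ]
[       -2      -5/2 ]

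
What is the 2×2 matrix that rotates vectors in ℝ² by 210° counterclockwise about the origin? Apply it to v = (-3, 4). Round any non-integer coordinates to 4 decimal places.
R = [[-√3/2, 1/2], [-1/2, -√3/2]]; R·v = (4.5981, -1.9641)

A counterclockwise rotation by angle θ in ℝ² has matrix R(θ) = [[cos θ, -sin θ], [sin θ, cos θ]].
For θ = 210°: cos θ = -√3/2, sin θ = -1/2.
R(210°) = [[-√3/2, 1/2], [-1/2, -√3/2]].
R·v = [-√3/2·-3 + (1/2)·4, -1/2·-3 + -√3/2·4] = (4.5981, -1.9641).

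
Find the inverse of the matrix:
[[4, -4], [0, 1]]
[[1/4, 1], [0, 1]]

For [[a,b],[c,d]], inverse = (1/det)·[[d,-b],[-c,a]]
det = 4·1 - -4·0 = 4
Inverse = (1/4)·[[1, 4], [0, 4]]
        = [[1/4, 1], [0, 1]]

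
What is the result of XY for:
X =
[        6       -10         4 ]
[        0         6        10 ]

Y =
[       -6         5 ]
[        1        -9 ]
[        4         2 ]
XY =
[      -30       128 ]
[       46       -34 ]

Matrix multiplication: (XY)[i][j] = sum over k of X[i][k] * Y[k][j].
  (XY)[0][0] = (6)*(-6) + (-10)*(1) + (4)*(4) = -30
  (XY)[0][1] = (6)*(5) + (-10)*(-9) + (4)*(2) = 128
  (XY)[1][0] = (0)*(-6) + (6)*(1) + (10)*(4) = 46
  (XY)[1][1] = (0)*(5) + (6)*(-9) + (10)*(2) = -34
XY =
[      -30       128 ]
[       46       -34 ]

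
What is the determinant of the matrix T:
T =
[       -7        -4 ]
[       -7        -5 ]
det(T) = 7

For a 2×2 matrix [[a, b], [c, d]], det = a*d - b*c.
det(T) = (-7)*(-5) - (-4)*(-7) = 35 - 28 = 7.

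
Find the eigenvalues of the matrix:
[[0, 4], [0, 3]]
λ = 0 and λ = 3

Characteristic equation: det(A - λI) = 0
λ² - (trace)λ + (det) = 0
λ² - (3)λ + (0) = 0
λ² - 3λ + 0 = 0
Solving: λ = 0, 3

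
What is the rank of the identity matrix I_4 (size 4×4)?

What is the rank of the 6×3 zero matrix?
rank(I_4) = 4, rank(0) = 0

The identity I_4 has 4 columns that are the standard basis vectors e_1, …, e_4. These are linearly independent, so all 4 columns are pivots and rank(I_4) = 4.
The 6×3 zero matrix has every entry zero, so every row is the zero row and there are no pivots; rank(0) = 0.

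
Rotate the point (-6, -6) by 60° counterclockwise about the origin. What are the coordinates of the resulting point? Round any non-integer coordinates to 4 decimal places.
(2.1962, -8.1962)

Rotation matrix R(θ) = [[cos θ, -sin θ], [sin θ, cos θ]]; for θ = 60°:
R = [[1/2, -√3/2], [√3/2, 1/2]]
Result: R × [-6, -6]ᵀ = [1/2·-6 + (-√3/2)·-6, √3/2·-6 + (1/2)·-6]ᵀ = (2.1962, -8.1962)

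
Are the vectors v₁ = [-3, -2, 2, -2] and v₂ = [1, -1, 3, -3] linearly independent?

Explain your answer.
Yes, linearly independent

Two vectors are linearly dependent iff one is a scalar multiple of the other.
No single scalar k satisfies v₂ = k·v₁ (the ratios of corresponding entries disagree), so v₁ and v₂ are linearly independent.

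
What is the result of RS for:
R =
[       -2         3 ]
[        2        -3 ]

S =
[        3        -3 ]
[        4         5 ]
RS =
[        6        21 ]
[       -6       -21 ]

Matrix multiplication: (RS)[i][j] = sum over k of R[i][k] * S[k][j].
  (RS)[0][0] = (-2)*(3) + (3)*(4) = 6
  (RS)[0][1] = (-2)*(-3) + (3)*(5) = 21
  (RS)[1][0] = (2)*(3) + (-3)*(4) = -6
  (RS)[1][1] = (2)*(-3) + (-3)*(5) = -21
RS =
[        6        21 ]
[       -6       -21 ]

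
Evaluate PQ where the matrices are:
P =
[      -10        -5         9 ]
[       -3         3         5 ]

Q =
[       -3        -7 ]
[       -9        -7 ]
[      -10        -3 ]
PQ =
[      -15        78 ]
[      -68       -15 ]

Matrix multiplication: (PQ)[i][j] = sum over k of P[i][k] * Q[k][j].
  (PQ)[0][0] = (-10)*(-3) + (-5)*(-9) + (9)*(-10) = -15
  (PQ)[0][1] = (-10)*(-7) + (-5)*(-7) + (9)*(-3) = 78
  (PQ)[1][0] = (-3)*(-3) + (3)*(-9) + (5)*(-10) = -68
  (PQ)[1][1] = (-3)*(-7) + (3)*(-7) + (5)*(-3) = -15
PQ =
[      -15        78 ]
[      -68       -15 ]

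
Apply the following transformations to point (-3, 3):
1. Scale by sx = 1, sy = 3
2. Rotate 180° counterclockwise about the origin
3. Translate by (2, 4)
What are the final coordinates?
(5, -5)

Step 1: Scale → (-3, 9)
Step 2: Rotate 180° → (3, -9)
Step 3: Translate → (5, -5)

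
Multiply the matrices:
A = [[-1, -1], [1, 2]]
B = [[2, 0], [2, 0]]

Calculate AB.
[[-4, 0], [6, 0]]

Each entry (i,j) of AB = sum over k of A[i][k]*B[k][j].
(AB)[0][0] = (-1)*(2) + (-1)*(2) = -4
(AB)[0][1] = (-1)*(0) + (-1)*(0) = 0
(AB)[1][0] = (1)*(2) + (2)*(2) = 6
(AB)[1][1] = (1)*(0) + (2)*(0) = 0
AB = [[-4, 0], [6, 0]]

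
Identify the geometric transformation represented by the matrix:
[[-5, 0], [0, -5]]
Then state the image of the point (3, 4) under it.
uniform scaling by factor -5; image of (3, 4) is (-15, -20)

This is a diagonal matrix with equal entries -5, so it scales both axes by the same factor -5.
The matrix [[-5, 0], [0, -5]] represents: uniform scaling by factor -5.
Applying it to (3, 4): [-5·3 + 0·4, 0·3 + -5·4] = (-15, -20).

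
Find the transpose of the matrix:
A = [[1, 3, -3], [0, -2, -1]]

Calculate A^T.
[[1, 0], [3, -2], [-3, -1]]

The transpose sends entry (i,j) to (j,i); rows become columns.
Row 0 of A: [1, 3, -3] -> column 0 of A^T.
Row 1 of A: [0, -2, -1] -> column 1 of A^T.
A^T = [[1, 0], [3, -2], [-3, -1]]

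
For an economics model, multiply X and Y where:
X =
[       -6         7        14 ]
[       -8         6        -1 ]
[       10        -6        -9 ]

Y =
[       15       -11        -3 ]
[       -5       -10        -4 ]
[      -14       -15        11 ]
XY =
[     -321      -214       144 ]
[     -136        43       -11 ]
[      306        85      -105 ]

Matrix multiplication: (XY)[i][j] = sum over k of X[i][k] * Y[k][j].
  (XY)[0][0] = (-6)*(15) + (7)*(-5) + (14)*(-14) = -321
  (XY)[0][1] = (-6)*(-11) + (7)*(-10) + (14)*(-15) = -214
  (XY)[0][2] = (-6)*(-3) + (7)*(-4) + (14)*(11) = 144
  (XY)[1][0] = (-8)*(15) + (6)*(-5) + (-1)*(-14) = -136
  (XY)[1][1] = (-8)*(-11) + (6)*(-10) + (-1)*(-15) = 43
  (XY)[1][2] = (-8)*(-3) + (6)*(-4) + (-1)*(11) = -11
  (XY)[2][0] = (10)*(15) + (-6)*(-5) + (-9)*(-14) = 306
  (XY)[2][1] = (10)*(-11) + (-6)*(-10) + (-9)*(-15) = 85
  (XY)[2][2] = (10)*(-3) + (-6)*(-4) + (-9)*(11) = -105
XY =
[     -321      -214       144 ]
[     -136        43       -11 ]
[      306        85      -105 ]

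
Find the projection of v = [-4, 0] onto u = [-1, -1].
[-2, -2]

The projection of v onto u is proj_u(v) = ((v·u) / (u·u)) · u.
v·u = (-4)*(-1) + (0)*(-1) = 4.
u·u = (-1)*(-1) + (-1)*(-1) = 2.
coefficient = 4 / 2 = 2.
proj_u(v) = 2 · [-1, -1] = [-2, -2].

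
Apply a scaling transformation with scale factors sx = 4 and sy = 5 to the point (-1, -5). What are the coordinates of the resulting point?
(-4, -25)

Scaling matrix:
[[4, 0], [0, 5]]
Result: (-1 × 4, -5 × 5) = (-4, -25)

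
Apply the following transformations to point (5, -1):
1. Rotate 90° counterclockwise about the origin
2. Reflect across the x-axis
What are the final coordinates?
(1, -5)

Step 1: Rotate 90° → (1, 5)
Step 2: Reflect across the x-axis → (1, -5)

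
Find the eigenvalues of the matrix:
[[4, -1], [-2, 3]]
λ = 2 and λ = 5

Characteristic equation: det(A - λI) = 0
λ² - (trace)λ + (det) = 0
λ² - (7)λ + (10) = 0
λ² - 7λ + 10 = 0
Solving: λ = 2, 5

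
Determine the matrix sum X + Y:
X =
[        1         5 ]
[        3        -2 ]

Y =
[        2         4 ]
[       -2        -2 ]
X + Y =
[        3         9 ]
[        1        -4 ]

Matrix addition is elementwise: (X+Y)[i][j] = X[i][j] + Y[i][j].
  (X+Y)[0][0] = (1) + (2) = 3
  (X+Y)[0][1] = (5) + (4) = 9
  (X+Y)[1][0] = (3) + (-2) = 1
  (X+Y)[1][1] = (-2) + (-2) = -4
X + Y =
[        3         9 ]
[        1        -4 ]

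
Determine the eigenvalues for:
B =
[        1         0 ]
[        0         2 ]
λ = 1, 2

Solve det(B - λI) = 0. For a 2×2 matrix the characteristic equation is λ² - (trace)λ + det = 0.
trace(B) = a + d = 1 + 2 = 3.
det(B) = a*d - b*c = (1)*(2) - (0)*(0) = 2 - 0 = 2.
Characteristic equation: λ² - (3)λ + (2) = 0.
Discriminant = (3)² - 4*(2) = 9 - 8 = 1.
λ = (3 ± √1) / 2 = (3 ± 1) / 2 = 1, 2.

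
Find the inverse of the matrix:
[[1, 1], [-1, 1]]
[[1/2, -1/2], [1/2, 1/2]]

For [[a,b],[c,d]], inverse = (1/det)·[[d,-b],[-c,a]]
det = 1·1 - 1·-1 = 2
Inverse = (1/2)·[[1, -1], [1, 1]]
        = [[1/2, -1/2], [1/2, 1/2]]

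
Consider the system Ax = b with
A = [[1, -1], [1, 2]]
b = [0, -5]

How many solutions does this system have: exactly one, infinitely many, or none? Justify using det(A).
Exactly one solution

Compute det(A) = (1)*(2) - (-1)*(1) = 3.
Because det(A) ≠ 0, A is invertible and Ax = b has a unique solution for every b (here x = A⁻¹ b).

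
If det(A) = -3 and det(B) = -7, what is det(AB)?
21

Use the multiplicative property of determinants: det(AB) = det(A)*det(B).
det(AB) = (-3)*(-7) = 21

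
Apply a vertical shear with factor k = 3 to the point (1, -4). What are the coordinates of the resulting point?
(1, -1)

Shear matrix for vertical shear with factor k = 3:
[[1, 0], [3, 1]]
Result: (1, -4) → (1, -1)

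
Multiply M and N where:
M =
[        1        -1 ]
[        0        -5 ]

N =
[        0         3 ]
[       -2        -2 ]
MN =
[        2         5 ]
[       10        10 ]

Matrix multiplication: (MN)[i][j] = sum over k of M[i][k] * N[k][j].
  (MN)[0][0] = (1)*(0) + (-1)*(-2) = 2
  (MN)[0][1] = (1)*(3) + (-1)*(-2) = 5
  (MN)[1][0] = (0)*(0) + (-5)*(-2) = 10
  (MN)[1][1] = (0)*(3) + (-5)*(-2) = 10
MN =
[        2         5 ]
[       10        10 ]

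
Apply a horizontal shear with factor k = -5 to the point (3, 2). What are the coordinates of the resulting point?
(-7, 2)

Shear matrix for horizontal shear with factor k = -5:
[[1, -5], [0, 1]]
Result: (3, 2) → (-7, 2)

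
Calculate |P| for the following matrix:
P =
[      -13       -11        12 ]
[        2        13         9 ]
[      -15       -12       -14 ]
det(P) = 4191

Expand along row 0 (cofactor expansion): det(P) = a*(e*i - f*h) - b*(d*i - f*g) + c*(d*h - e*g), where the 3×3 is [[a, b, c], [d, e, f], [g, h, i]].
Minor M_00 = (13)*(-14) - (9)*(-12) = -182 + 108 = -74.
Minor M_01 = (2)*(-14) - (9)*(-15) = -28 + 135 = 107.
Minor M_02 = (2)*(-12) - (13)*(-15) = -24 + 195 = 171.
det(P) = (-13)*(-74) - (-11)*(107) + (12)*(171) = 962 + 1177 + 2052 = 4191.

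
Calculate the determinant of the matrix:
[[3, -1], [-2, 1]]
1

For a 2×2 matrix [[a, b], [c, d]], det = ad - bc
det = (3)(1) - (-1)(-2) = 3 - 2 = 1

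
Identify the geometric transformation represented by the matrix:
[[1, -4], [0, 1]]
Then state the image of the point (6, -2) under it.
horizontal shear with factor -4; image of (6, -2) is (14, -2)

The matrix [[1, k], [0, 1]] sends (x, y) to (x + -4y, y), leaving the y-coordinate fixed: a horizontal shear.
The matrix [[1, -4], [0, 1]] represents: horizontal shear with factor -4.
Applying it to (6, -2): [1·6 + -4·-2, 0·6 + 1·-2] = (14, -2).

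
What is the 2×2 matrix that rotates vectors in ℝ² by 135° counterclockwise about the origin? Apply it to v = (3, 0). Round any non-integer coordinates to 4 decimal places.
R = [[-√2/2, -√2/2], [√2/2, -√2/2]]; R·v = (-2.1213, 2.1213)

A counterclockwise rotation by angle θ in ℝ² has matrix R(θ) = [[cos θ, -sin θ], [sin θ, cos θ]].
For θ = 135°: cos θ = -√2/2, sin θ = √2/2.
R(135°) = [[-√2/2, -√2/2], [√2/2, -√2/2]].
R·v = [-√2/2·3 + (-√2/2)·0, √2/2·3 + -√2/2·0] = (-2.1213, 2.1213).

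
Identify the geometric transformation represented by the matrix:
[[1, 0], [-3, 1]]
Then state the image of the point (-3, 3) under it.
vertical shear with factor -3; image of (-3, 3) is (-3, 12)

The matrix [[1, 0], [k, 1]] sends (x, y) to (x, -3x + y), leaving the x-coordinate fixed: a vertical shear.
The matrix [[1, 0], [-3, 1]] represents: vertical shear with factor -3.
Applying it to (-3, 3): [1·-3 + 0·3, -3·-3 + 1·3] = (-3, 12).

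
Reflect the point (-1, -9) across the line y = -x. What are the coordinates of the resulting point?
(9, 1)

Reflection across line y = -x: (-1, -9) → (9, 1)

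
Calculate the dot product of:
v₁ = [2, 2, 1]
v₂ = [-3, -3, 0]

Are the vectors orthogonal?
-12, No

The dot product is the sum of products of corresponding components.
v₁·v₂ = (2)*(-3) + (2)*(-3) + (1)*(0) = -6 - 6 + 0 = -12.
Two vectors are orthogonal iff their dot product is 0; here the dot product is -12, so the vectors are not orthogonal.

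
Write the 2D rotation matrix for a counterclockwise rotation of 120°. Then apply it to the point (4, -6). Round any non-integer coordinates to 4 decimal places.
R = [[-1/2, -√3/2], [√3/2, -1/2]]; R·(4, -6) = (3.1962, 6.4641)

Rotation matrix formula: R(θ) = [[cos θ, -sin θ], [sin θ, cos θ]]
For θ = 120°:
cos(120°) = -1/2
sin(120°) = √3/2
R = [[-1/2, -√3/2], [√3/2, -1/2]]
Apply to (4, -6): [-1/2·4 + (-√3/2)·-6, √3/2·4 + -1/2·-6] = (3.1962, 6.4641)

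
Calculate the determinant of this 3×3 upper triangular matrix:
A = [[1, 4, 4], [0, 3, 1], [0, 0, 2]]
6

The determinant of a triangular matrix is the product of its diagonal entries (the off-diagonal entries above the diagonal do not affect it).
det(A) = (1) * (3) * (2) = 6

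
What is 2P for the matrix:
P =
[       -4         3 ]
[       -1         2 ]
2P =
[       -8         6 ]
[       -2         4 ]

Scalar multiplication is elementwise: (2P)[i][j] = 2 * P[i][j].
  (2P)[0][0] = 2 * (-4) = -8
  (2P)[0][1] = 2 * (3) = 6
  (2P)[1][0] = 2 * (-1) = -2
  (2P)[1][1] = 2 * (2) = 4
2P =
[       -8         6 ]
[       -2         4 ]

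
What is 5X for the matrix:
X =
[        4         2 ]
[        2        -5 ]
5X =
[       20        10 ]
[       10       -25 ]

Scalar multiplication is elementwise: (5X)[i][j] = 5 * X[i][j].
  (5X)[0][0] = 5 * (4) = 20
  (5X)[0][1] = 5 * (2) = 10
  (5X)[1][0] = 5 * (2) = 10
  (5X)[1][1] = 5 * (-5) = -25
5X =
[       20        10 ]
[       10       -25 ]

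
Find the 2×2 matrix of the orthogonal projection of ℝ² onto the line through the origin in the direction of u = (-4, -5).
[[16/41, 20/41], [20/41, 25/41]]

The orthogonal projection onto the line spanned by a nonzero vector u = (a, b) has matrix P = (u uᵀ) / (uᵀ u) = (1/(a² + b²)) · [[a², ab], [ab, b²]].
Here u = (-4, -5), so a² + b² = 16 + 25 = 41.
P = (1/41) · [[16, 20], [20, 25]] = [[16/41, 20/41], [20/41, 25/41]].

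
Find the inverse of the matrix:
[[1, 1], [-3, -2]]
[[-2, -1], [3, 1]]

For [[a,b],[c,d]], inverse = (1/det)·[[d,-b],[-c,a]]
det = 1·-2 - 1·-3 = 1
Inverse = (1/1)·[[-2, -1], [3, 1]]
        = [[-2, -1], [3, 1]]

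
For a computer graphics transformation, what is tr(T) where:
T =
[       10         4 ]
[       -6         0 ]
tr(T) = 10 + 0 = 10

The trace of a square matrix is the sum of its diagonal entries.
Diagonal entries of T: T[0][0] = 10, T[1][1] = 0.
tr(T) = 10 + 0 = 10.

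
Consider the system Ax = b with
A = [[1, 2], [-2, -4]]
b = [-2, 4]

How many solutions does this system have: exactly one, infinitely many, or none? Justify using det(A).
Infinitely many solutions

det(A) = (1)*(-4) - (2)*(-2) = 0, so A is singular (column 2 is 2 times column 1).
b = [-2, 4] = -2 * column 1 of A, so b lies in the column space of A.
A singular matrix whose right-hand side is in its column space gives a 1-parameter family of solutions — infinitely many.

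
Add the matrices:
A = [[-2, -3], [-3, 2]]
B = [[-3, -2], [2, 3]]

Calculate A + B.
[[-5, -5], [-1, 5]]

Add corresponding elements:
(-2)+(-3)=-5
(-3)+(-2)=-5
(-3)+(2)=-1
(2)+(3)=5
A + B = [[-5, -5], [-1, 5]]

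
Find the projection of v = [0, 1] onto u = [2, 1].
[2/5, 1/5]

The projection of v onto u is proj_u(v) = ((v·u) / (u·u)) · u.
v·u = (0)*(2) + (1)*(1) = 1.
u·u = (2)*(2) + (1)*(1) = 5.
coefficient = 1 / 5 = 1/5.
proj_u(v) = 1/5 · [2, 1] = [2/5, 1/5].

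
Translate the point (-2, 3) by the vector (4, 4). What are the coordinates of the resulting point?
(2, 7)

Translation by (4, 4):
x' = -2 + 4 = 2
y' = 3 + 4 = 7
Homogeneous matrix: [[1, 0, 4], [0, 1, 4], [0, 0, 1]]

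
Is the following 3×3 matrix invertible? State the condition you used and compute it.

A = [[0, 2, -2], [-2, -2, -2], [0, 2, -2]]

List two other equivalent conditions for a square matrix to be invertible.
No, not invertible; det(A) = 0 (two rows are equal, so the rows are linearly dependent). Equivalent conditions (failing for this A): rank(A) < 3; Ax = 0 has non-trivial solutions; 0 is an eigenvalue; the columns are linearly dependent.

To check invertibility, compute det(A).
In this matrix, row 0 and the last row are identical, so one row is a scalar multiple of another and the rows are linearly dependent.
A matrix with linearly dependent rows has det = 0 and is not invertible.
Equivalent failed conditions:
- rank(A) < 3.
- Ax = 0 has non-trivial solutions.
- 0 is an eigenvalue.
- The columns are linearly dependent.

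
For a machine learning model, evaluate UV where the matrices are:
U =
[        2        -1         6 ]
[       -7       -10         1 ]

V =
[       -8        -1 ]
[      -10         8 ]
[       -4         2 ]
UV =
[      -30         2 ]
[      152       -71 ]

Matrix multiplication: (UV)[i][j] = sum over k of U[i][k] * V[k][j].
  (UV)[0][0] = (2)*(-8) + (-1)*(-10) + (6)*(-4) = -30
  (UV)[0][1] = (2)*(-1) + (-1)*(8) + (6)*(2) = 2
  (UV)[1][0] = (-7)*(-8) + (-10)*(-10) + (1)*(-4) = 152
  (UV)[1][1] = (-7)*(-1) + (-10)*(8) + (1)*(2) = -71
UV =
[      -30         2 ]
[      152       -71 ]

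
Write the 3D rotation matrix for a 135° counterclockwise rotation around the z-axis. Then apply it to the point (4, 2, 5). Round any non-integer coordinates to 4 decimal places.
R = [[-√2/2, -√2/2, 0], [√2/2, -√2/2, 0], [0, 0, 1]]; R·(4, 2, 5) = (-4.2426, 1.4142, 5.0000)

Rotation matrix for 135° around z-axis:
cos(135°) = -√2/2, sin(135°) = √2/2
R = [[-√2/2, -√2/2, 0], [√2/2, -√2/2, 0], [0, 0, 1]]
Apply to (4, 2, 5): R·[4, 2, 5]ᵀ = (-4.2426, 1.4142, 5.0000)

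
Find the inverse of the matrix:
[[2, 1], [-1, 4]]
[[4/9, -1/9], [1/9, 2/9]]

For [[a,b],[c,d]], inverse = (1/det)·[[d,-b],[-c,a]]
det = 2·4 - 1·-1 = 9
Inverse = (1/9)·[[4, -1], [1, 2]]
        = [[4/9, -1/9], [1/9, 2/9]]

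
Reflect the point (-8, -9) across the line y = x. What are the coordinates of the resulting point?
(-9, -8)

Reflection across line y = x: (-8, -9) → (-9, -8)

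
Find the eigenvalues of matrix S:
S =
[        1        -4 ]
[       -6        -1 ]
λ = -5, 5

Solve det(S - λI) = 0. For a 2×2 matrix the characteristic equation is λ² - (trace)λ + det = 0.
trace(S) = a + d = 1 - 1 = 0.
det(S) = a*d - b*c = (1)*(-1) - (-4)*(-6) = -1 - 24 = -25.
Characteristic equation: λ² - (0)λ + (-25) = 0.
Discriminant = (0)² - 4*(-25) = 0 + 100 = 100.
λ = (0 ± √100) / 2 = (0 ± 10) / 2 = -5, 5.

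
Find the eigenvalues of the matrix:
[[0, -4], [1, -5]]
λ = -4 and λ = -1

Characteristic equation: det(A - λI) = 0
λ² - (trace)λ + (det) = 0
λ² - (-5)λ + (4) = 0
λ² + 5λ + 4 = 0
Solving: λ = -4, -1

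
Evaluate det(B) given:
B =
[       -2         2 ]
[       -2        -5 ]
det(B) = 14

For a 2×2 matrix [[a, b], [c, d]], det = a*d - b*c.
det(B) = (-2)*(-5) - (2)*(-2) = 10 + 4 = 14.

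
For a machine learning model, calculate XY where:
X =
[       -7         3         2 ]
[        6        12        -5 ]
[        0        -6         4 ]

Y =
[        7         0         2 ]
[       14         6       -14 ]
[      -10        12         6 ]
XY =
[      -27        42       -44 ]
[      260        12      -186 ]
[     -124        12       108 ]

Matrix multiplication: (XY)[i][j] = sum over k of X[i][k] * Y[k][j].
  (XY)[0][0] = (-7)*(7) + (3)*(14) + (2)*(-10) = -27
  (XY)[0][1] = (-7)*(0) + (3)*(6) + (2)*(12) = 42
  (XY)[0][2] = (-7)*(2) + (3)*(-14) + (2)*(6) = -44
  (XY)[1][0] = (6)*(7) + (12)*(14) + (-5)*(-10) = 260
  (XY)[1][1] = (6)*(0) + (12)*(6) + (-5)*(12) = 12
  (XY)[1][2] = (6)*(2) + (12)*(-14) + (-5)*(6) = -186
  (XY)[2][0] = (0)*(7) + (-6)*(14) + (4)*(-10) = -124
  (XY)[2][1] = (0)*(0) + (-6)*(6) + (4)*(12) = 12
  (XY)[2][2] = (0)*(2) + (-6)*(-14) + (4)*(6) = 108
XY =
[      -27        42       -44 ]
[      260        12      -186 ]
[     -124        12       108 ]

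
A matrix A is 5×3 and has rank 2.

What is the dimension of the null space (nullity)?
1

The rank-nullity theorem for an m×n matrix states:
rank(A) + nullity(A) = n (the number of columns).
Here n = 3 and rank(A) = 2, so nullity(A) = 3 - 2 = 1.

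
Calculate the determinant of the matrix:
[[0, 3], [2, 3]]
-6

For a 2×2 matrix [[a, b], [c, d]], det = ad - bc
det = (0)(3) - (3)(2) = 0 - 6 = -6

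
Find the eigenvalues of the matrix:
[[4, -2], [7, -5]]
λ = -3 and λ = 2

Characteristic equation: det(A - λI) = 0
λ² - (trace)λ + (det) = 0
λ² - (-1)λ + (-6) = 0
λ² + 1λ - 6 = 0
Solving: λ = -3, 2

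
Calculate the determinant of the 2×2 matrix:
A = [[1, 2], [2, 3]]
-1

For A = [[a, b], [c, d]], det(A) = a*d - b*c.
det(A) = (1)*(3) - (2)*(2) = 3 - 4 = -1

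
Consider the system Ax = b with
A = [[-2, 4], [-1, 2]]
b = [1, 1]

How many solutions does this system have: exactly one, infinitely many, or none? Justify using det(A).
No solution

det(A) = (-2)*(2) - (4)*(-1) = 0, so A is singular.
The column space of A is span(column 1) = span([-2, -1]).
b = [1, 1] is not a scalar multiple of column 1, so b ∉ column space and the system is inconsistent — no solution.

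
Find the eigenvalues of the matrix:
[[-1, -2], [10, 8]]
λ = 3 and λ = 4

Characteristic equation: det(A - λI) = 0
λ² - (trace)λ + (det) = 0
λ² - (7)λ + (12) = 0
λ² - 7λ + 12 = 0
Solving: λ = 3, 4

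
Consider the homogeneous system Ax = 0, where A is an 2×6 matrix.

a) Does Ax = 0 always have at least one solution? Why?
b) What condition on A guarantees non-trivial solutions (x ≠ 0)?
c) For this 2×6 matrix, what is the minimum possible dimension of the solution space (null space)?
a) Yes, x = 0 is always a solution. b) When A has linearly dependent columns (rank < n). c) Minimum nullity = 4.

a) x = 0 satisfies A·0 = 0, so the zero vector is always a solution.
b) Non-trivial solutions exist iff the columns of A are linearly dependent, equivalently rank(A) < n (the number of columns).
c) By rank-nullity, rank(A) + nullity(A) = n = 6. Since A has only 2 rows, rank(A) ≤ 2, so nullity(A) ≥ 6 - 2 = 4.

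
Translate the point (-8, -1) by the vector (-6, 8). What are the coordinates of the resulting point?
(-14, 7)

Translation by (-6, 8):
x' = -8 + -6 = -14
y' = -1 + 8 = 7
Homogeneous matrix: [[1, 0, -6], [0, 1, 8], [0, 0, 1]]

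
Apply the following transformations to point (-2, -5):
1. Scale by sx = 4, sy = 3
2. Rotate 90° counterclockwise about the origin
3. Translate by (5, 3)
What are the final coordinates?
(20, -5)

Step 1: Scale → (-8, -15)
Step 2: Rotate 90° → (15, -8)
Step 3: Translate → (20, -5)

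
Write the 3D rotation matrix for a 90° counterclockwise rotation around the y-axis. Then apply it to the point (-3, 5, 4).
R = [[0, 0, 1], [0, 1, 0], [-1, 0, 0]]; R·(-3, 5, 4) = (4, 5, 3)

Rotation matrix for 90° around y-axis:
cos(90°) = 0, sin(90°) = 1
R = [[0, 0, 1], [0, 1, 0], [-1, 0, 0]]
Apply to (-3, 5, 4): R·[-3, 5, 4]ᵀ = (4, 5, 3)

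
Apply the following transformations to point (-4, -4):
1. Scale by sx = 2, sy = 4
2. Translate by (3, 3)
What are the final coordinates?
(-5, -13)

Step 1: Scale (-4, -4) by (sx, sy) = (2, 4) → (-8, -16)
Step 2: Translate by (3, 3) → (-5, -13)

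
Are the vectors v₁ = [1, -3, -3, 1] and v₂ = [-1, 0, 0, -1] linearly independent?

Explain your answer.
Yes, linearly independent

Two vectors are linearly dependent iff one is a scalar multiple of the other.
No single scalar k satisfies v₂ = k·v₁ (the ratios of corresponding entries disagree), so v₁ and v₂ are linearly independent.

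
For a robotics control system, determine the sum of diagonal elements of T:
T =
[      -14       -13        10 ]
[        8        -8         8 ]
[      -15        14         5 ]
tr(T) = -14 - 8 + 5 = -17

The trace of a square matrix is the sum of its diagonal entries.
Diagonal entries of T: T[0][0] = -14, T[1][1] = -8, T[2][2] = 5.
tr(T) = -14 - 8 + 5 = -17.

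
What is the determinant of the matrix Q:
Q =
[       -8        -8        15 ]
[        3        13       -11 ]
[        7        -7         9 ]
det(Q) = -1168

Expand along row 0 (cofactor expansion): det(Q) = a*(e*i - f*h) - b*(d*i - f*g) + c*(d*h - e*g), where the 3×3 is [[a, b, c], [d, e, f], [g, h, i]].
Minor M_00 = (13)*(9) - (-11)*(-7) = 117 - 77 = 40.
Minor M_01 = (3)*(9) - (-11)*(7) = 27 + 77 = 104.
Minor M_02 = (3)*(-7) - (13)*(7) = -21 - 91 = -112.
det(Q) = (-8)*(40) - (-8)*(104) + (15)*(-112) = -320 + 832 - 1680 = -1168.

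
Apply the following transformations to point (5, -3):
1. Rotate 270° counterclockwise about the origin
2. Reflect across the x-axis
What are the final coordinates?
(-3, 5)

Step 1: Rotate 270° → (-3, -5)
Step 2: Reflect across the x-axis → (-3, 5)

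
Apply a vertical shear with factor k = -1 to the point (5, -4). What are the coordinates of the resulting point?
(5, -9)

Shear matrix for vertical shear with factor k = -1:
[[1, 0], [-1, 1]]
Result: (5, -4) → (5, -9)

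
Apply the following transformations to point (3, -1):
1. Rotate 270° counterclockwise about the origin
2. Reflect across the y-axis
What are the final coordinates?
(1, -3)

Step 1: Rotate 270° → (-1, -3)
Step 2: Reflect across the y-axis → (1, -3)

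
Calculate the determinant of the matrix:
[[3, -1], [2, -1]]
-1

For a 2×2 matrix [[a, b], [c, d]], det = ad - bc
det = (3)(-1) - (-1)(2) = -3 - -2 = -1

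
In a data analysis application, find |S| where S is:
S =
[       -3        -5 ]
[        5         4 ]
det(S) = 13

For a 2×2 matrix [[a, b], [c, d]], det = a*d - b*c.
det(S) = (-3)*(4) - (-5)*(5) = -12 + 25 = 13.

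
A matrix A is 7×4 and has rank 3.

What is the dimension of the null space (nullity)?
1

The rank-nullity theorem for an m×n matrix states:
rank(A) + nullity(A) = n (the number of columns).
Here n = 4 and rank(A) = 3, so nullity(A) = 4 - 3 = 1.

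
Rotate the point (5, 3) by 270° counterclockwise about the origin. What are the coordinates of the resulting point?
(3, -5)

Rotation matrix R(θ) = [[cos θ, -sin θ], [sin θ, cos θ]]; for θ = 270°:
R = [[0, 1], [-1, 0]]
Result: R × [5, 3]ᵀ = [0·5 + (1)·3, -1·5 + (0)·3]ᵀ = (3, -5)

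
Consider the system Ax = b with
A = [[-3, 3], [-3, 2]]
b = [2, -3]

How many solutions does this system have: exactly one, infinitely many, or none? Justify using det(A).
Exactly one solution

Compute det(A) = (-3)*(2) - (3)*(-3) = 3.
Because det(A) ≠ 0, A is invertible and Ax = b has a unique solution for every b (here x = A⁻¹ b).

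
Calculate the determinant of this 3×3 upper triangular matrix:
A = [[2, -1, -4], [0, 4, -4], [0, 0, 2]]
16

The determinant of a triangular matrix is the product of its diagonal entries (the off-diagonal entries above the diagonal do not affect it).
det(A) = (2) * (4) * (2) = 16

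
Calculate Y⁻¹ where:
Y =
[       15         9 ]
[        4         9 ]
det(Y) = 99
Y⁻¹ =
[     1/11     -1/11 ]
[    -4/99      5/33 ]

For a 2×2 matrix Y = [[a, b], [c, d]] with det(Y) ≠ 0, Y⁻¹ = (1/det(Y)) * [[d, -b], [-c, a]].
det(Y) = (15)*(9) - (9)*(4) = 135 - 36 = 99.
Y⁻¹ = (1/99) * [[9, -9], [-4, 15]].
Dividing each entry by 99 and reducing:
Y⁻¹ =
[     1/11     -1/11 ]
[    -4/99      5/33 ]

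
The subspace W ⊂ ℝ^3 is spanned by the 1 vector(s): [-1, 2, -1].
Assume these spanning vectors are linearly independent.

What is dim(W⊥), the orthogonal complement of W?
dim(W⊥) = 2

For any subspace W of ℝ^n, dim(W) + dim(W⊥) = n (the whole-space dimension).
Here the given 1 vectors are linearly independent, so dim(W) = 1.
Thus dim(W⊥) = n - dim(W) = 3 - 1 = 2.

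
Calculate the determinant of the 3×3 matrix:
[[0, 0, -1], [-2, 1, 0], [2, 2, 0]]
6

Expansion along first row:
det = 0·det([[1,0],[2,0]]) - 0·det([[-2,0],[2,0]]) + -1·det([[-2,1],[2,2]])
    = 0·(1·0 - 0·2) - 0·(-2·0 - 0·2) + -1·(-2·2 - 1·2)
    = 0·0 - 0·0 + -1·-6
    = 0 + 0 + 6 = 6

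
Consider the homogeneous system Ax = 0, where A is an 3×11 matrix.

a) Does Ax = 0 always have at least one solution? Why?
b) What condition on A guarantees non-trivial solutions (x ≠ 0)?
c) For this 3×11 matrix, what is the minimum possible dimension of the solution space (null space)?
a) Yes, x = 0 is always a solution. b) When A has linearly dependent columns (rank < n). c) Minimum nullity = 8.

a) x = 0 satisfies A·0 = 0, so the zero vector is always a solution.
b) Non-trivial solutions exist iff the columns of A are linearly dependent, equivalently rank(A) < n (the number of columns).
c) By rank-nullity, rank(A) + nullity(A) = n = 11. Since A has only 3 rows, rank(A) ≤ 3, so nullity(A) ≥ 11 - 3 = 8.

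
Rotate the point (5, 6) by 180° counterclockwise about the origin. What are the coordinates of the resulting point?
(-5, -6)

Rotation matrix R(θ) = [[cos θ, -sin θ], [sin θ, cos θ]]; for θ = 180°:
R = [[-1, 0], [0, -1]]
Result: R × [5, 6]ᵀ = [-1·5 + (0)·6, 0·5 + (-1)·6]ᵀ = (-5, -6)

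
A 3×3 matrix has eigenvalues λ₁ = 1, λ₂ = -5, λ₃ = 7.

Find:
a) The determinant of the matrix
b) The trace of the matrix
det = -35, trace = 3

Two standard eigenvalue identities:
- det(A) equals the product of the eigenvalues (counted with multiplicity).
- trace(A) equals the sum of the eigenvalues.
det(A) = (1)*(-5)*(7) = -35.
trace(A) = 1 - 5 + 7 = 3.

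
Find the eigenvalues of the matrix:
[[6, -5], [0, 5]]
λ = 5 and λ = 6

Characteristic equation: det(A - λI) = 0
λ² - (trace)λ + (det) = 0
λ² - (11)λ + (30) = 0
λ² - 11λ + 30 = 0
Solving: λ = 5, 6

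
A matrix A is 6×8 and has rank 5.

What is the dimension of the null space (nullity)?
3

The rank-nullity theorem for an m×n matrix states:
rank(A) + nullity(A) = n (the number of columns).
Here n = 8 and rank(A) = 5, so nullity(A) = 8 - 5 = 3.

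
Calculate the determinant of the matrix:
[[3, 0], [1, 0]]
0

For a 2×2 matrix [[a, b], [c, d]], det = ad - bc
det = (3)(0) - (0)(1) = 0 - 0 = 0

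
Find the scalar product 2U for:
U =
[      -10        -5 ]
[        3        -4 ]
2U =
[      -20       -10 ]
[        6        -8 ]

Scalar multiplication is elementwise: (2U)[i][j] = 2 * U[i][j].
  (2U)[0][0] = 2 * (-10) = -20
  (2U)[0][1] = 2 * (-5) = -10
  (2U)[1][0] = 2 * (3) = 6
  (2U)[1][1] = 2 * (-4) = -8
2U =
[      -20       -10 ]
[        6        -8 ]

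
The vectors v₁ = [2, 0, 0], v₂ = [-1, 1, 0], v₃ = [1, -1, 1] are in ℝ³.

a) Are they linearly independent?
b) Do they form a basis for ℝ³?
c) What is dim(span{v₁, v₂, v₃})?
Yes independent, yes basis, dim = 3

Stack v₁, v₂, v₃ as rows of a 3×3 matrix.
[[2, 0, 0]; [-1, 1, 0]; [1, -1, 1]] is already lower triangular with nonzero diagonal entries (2, 1, 1), so its determinant is the product of the diagonal entries, det = (2)·(1)·(1) = 2 ≠ 0, and the rows are linearly independent.
Three linearly independent vectors in ℝ³ form a basis for ℝ³, so dim(span{v₁,v₂,v₃}) = 3.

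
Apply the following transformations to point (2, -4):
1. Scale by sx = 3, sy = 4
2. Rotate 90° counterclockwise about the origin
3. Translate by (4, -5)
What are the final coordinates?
(20, 1)

Step 1: Scale → (6, -16)
Step 2: Rotate 90° → (16, 6)
Step 3: Translate → (20, 1)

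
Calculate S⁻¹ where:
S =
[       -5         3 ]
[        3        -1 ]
det(S) = -4
S⁻¹ =
[      1/4       3/4 ]
[      3/4       5/4 ]

For a 2×2 matrix S = [[a, b], [c, d]] with det(S) ≠ 0, S⁻¹ = (1/det(S)) * [[d, -b], [-c, a]].
det(S) = (-5)*(-1) - (3)*(3) = 5 - 9 = -4.
S⁻¹ = (1/-4) * [[-1, -3], [-3, -5]].
Dividing each entry by -4 and reducing:
S⁻¹ =
[      1/4       3/4 ]
[      3/4       5/4 ]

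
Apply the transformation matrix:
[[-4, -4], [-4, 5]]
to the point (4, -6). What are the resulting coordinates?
(8, -46)

Matrix multiplication:
[[-4, -4], [-4, 5]] × [4, -6]ᵀ
= [-4×4 + -4×-6, -4×4 + 5×-6]ᵀ
= [8.0000, -46.0000]ᵀ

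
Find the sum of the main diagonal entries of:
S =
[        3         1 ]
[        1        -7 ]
tr(S) = 3 - 7 = -4

The trace of a square matrix is the sum of its diagonal entries.
Diagonal entries of S: S[0][0] = 3, S[1][1] = -7.
tr(S) = 3 - 7 = -4.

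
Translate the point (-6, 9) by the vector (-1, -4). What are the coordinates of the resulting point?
(-7, 5)

Translation by (-1, -4):
x' = -6 + -1 = -7
y' = 9 + -4 = 5
Homogeneous matrix: [[1, 0, -1], [0, 1, -4], [0, 0, 1]]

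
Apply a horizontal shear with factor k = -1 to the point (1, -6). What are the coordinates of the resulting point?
(7, -6)

Shear matrix for horizontal shear with factor k = -1:
[[1, -1], [0, 1]]
Result: (1, -6) → (7, -6)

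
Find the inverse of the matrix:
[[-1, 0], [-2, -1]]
[[-1, 0], [2, -1]]

For [[a,b],[c,d]], inverse = (1/det)·[[d,-b],[-c,a]]
det = -1·-1 - 0·-2 = 1
Inverse = (1/1)·[[-1, 0], [2, -1]]
        = [[-1, 0], [2, -1]]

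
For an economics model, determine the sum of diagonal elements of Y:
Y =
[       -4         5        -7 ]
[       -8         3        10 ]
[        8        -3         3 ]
tr(Y) = -4 + 3 + 3 = 2

The trace of a square matrix is the sum of its diagonal entries.
Diagonal entries of Y: Y[0][0] = -4, Y[1][1] = 3, Y[2][2] = 3.
tr(Y) = -4 + 3 + 3 = 2.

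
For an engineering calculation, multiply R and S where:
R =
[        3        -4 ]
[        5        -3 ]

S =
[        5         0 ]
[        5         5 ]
RS =
[       -5       -20 ]
[       10       -15 ]

Matrix multiplication: (RS)[i][j] = sum over k of R[i][k] * S[k][j].
  (RS)[0][0] = (3)*(5) + (-4)*(5) = -5
  (RS)[0][1] = (3)*(0) + (-4)*(5) = -20
  (RS)[1][0] = (5)*(5) + (-3)*(5) = 10
  (RS)[1][1] = (5)*(0) + (-3)*(5) = -15
RS =
[       -5       -20 ]
[       10       -15 ]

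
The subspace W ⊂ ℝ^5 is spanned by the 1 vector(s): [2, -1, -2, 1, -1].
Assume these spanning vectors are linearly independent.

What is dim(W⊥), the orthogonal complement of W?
dim(W⊥) = 4

For any subspace W of ℝ^n, dim(W) + dim(W⊥) = n (the whole-space dimension).
Here the given 1 vectors are linearly independent, so dim(W) = 1.
Thus dim(W⊥) = n - dim(W) = 5 - 1 = 4.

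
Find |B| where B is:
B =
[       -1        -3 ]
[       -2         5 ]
det(B) = -11

For a 2×2 matrix [[a, b], [c, d]], det = a*d - b*c.
det(B) = (-1)*(5) - (-3)*(-2) = -5 - 6 = -11.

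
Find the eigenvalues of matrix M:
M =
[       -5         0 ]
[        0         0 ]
λ = -5, 0

Solve det(M - λI) = 0. For a 2×2 matrix the characteristic equation is λ² - (trace)λ + det = 0.
trace(M) = a + d = -5 + 0 = -5.
det(M) = a*d - b*c = (-5)*(0) - (0)*(0) = 0 - 0 = 0.
Characteristic equation: λ² - (-5)λ + (0) = 0.
Discriminant = (-5)² - 4*(0) = 25 - 0 = 25.
λ = (-5 ± √25) / 2 = (-5 ± 5) / 2 = -5, 0.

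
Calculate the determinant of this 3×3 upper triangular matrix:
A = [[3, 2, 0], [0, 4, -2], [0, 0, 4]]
48

The determinant of a triangular matrix is the product of its diagonal entries (the off-diagonal entries above the diagonal do not affect it).
det(A) = (3) * (4) * (4) = 48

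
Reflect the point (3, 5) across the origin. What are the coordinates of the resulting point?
(-3, -5)

Reflection across origin: (3, 5) → (-3, -5)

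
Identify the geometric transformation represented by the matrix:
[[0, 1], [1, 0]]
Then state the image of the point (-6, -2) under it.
reflection across the line y = x; image of (-6, -2) is (-2, -6)

This is a symmetric orthogonal matrix with determinant -1, which characterizes a reflection in ℝ².
The matrix [[0, 1], [1, 0]] represents: reflection across the line y = x.
Applying it to (-6, -2): [0·-6 + 1·-2, 1·-6 + 0·-2] = (-2, -6).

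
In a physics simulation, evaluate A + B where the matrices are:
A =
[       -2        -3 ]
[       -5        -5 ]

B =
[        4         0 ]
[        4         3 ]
A + B =
[        2        -3 ]
[       -1        -2 ]

Matrix addition is elementwise: (A+B)[i][j] = A[i][j] + B[i][j].
  (A+B)[0][0] = (-2) + (4) = 2
  (A+B)[0][1] = (-3) + (0) = -3
  (A+B)[1][0] = (-5) + (4) = -1
  (A+B)[1][1] = (-5) + (3) = -2
A + B =
[        2        -3 ]
[       -1        -2 ]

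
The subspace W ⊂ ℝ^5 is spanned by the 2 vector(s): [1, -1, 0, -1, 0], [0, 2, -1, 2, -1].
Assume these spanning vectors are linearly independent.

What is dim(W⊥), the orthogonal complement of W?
dim(W⊥) = 3

For any subspace W of ℝ^n, dim(W) + dim(W⊥) = n (the whole-space dimension).
Here the given 2 vectors are linearly independent, so dim(W) = 2.
Thus dim(W⊥) = n - dim(W) = 5 - 2 = 3.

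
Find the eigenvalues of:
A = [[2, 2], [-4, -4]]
λ = -2, 0

Solve det(A - λI) = 0. For a 2×2 matrix this is λ² - (trace)λ + det = 0.
trace(A) = 2 - 4 = -2.
det(A) = (2)*(-4) - (2)*(-4) = -8 + 8 = 0.
Characteristic equation: λ² - (-2)λ + (0) = 0.
Discriminant: (-2)² - 4*(0) = 4 - 0 = 4.
Roots: λ = (-2 ± √4) / 2 = -2, 0.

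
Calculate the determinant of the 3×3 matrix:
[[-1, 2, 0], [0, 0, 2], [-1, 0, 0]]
-4

Expansion along first row:
det = -1·det([[0,2],[0,0]]) - 2·det([[0,2],[-1,0]]) + 0·det([[0,0],[-1,0]])
    = -1·(0·0 - 2·0) - 2·(0·0 - 2·-1) + 0·(0·0 - 0·-1)
    = -1·0 - 2·2 + 0·0
    = 0 + -4 + 0 = -4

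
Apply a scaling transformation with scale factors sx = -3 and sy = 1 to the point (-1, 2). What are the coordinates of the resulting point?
(3, 2)

Scaling matrix:
[[-3, 0], [0, 1]]
Result: (-1 × -3, 2 × 1) = (3, 2)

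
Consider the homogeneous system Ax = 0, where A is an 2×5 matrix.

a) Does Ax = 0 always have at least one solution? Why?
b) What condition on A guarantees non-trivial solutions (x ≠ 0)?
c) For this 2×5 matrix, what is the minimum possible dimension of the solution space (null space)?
a) Yes, x = 0 is always a solution. b) When A has linearly dependent columns (rank < n). c) Minimum nullity = 3.

a) x = 0 satisfies A·0 = 0, so the zero vector is always a solution.
b) Non-trivial solutions exist iff the columns of A are linearly dependent, equivalently rank(A) < n (the number of columns).
c) By rank-nullity, rank(A) + nullity(A) = n = 5. Since A has only 2 rows, rank(A) ≤ 2, so nullity(A) ≥ 5 - 2 = 3.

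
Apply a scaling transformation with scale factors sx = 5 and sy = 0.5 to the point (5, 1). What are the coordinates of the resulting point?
(25, 0.5)

Scaling matrix:
[[5, 0], [0, 0.50]]
Result: (5 × 5, 1 × 0.5) = (25, 0.5)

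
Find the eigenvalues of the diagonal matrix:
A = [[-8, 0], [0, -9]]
λ₁ = -8, λ₂ = -9

The characteristic polynomial of A is det(A - λI) = (-8 - λ)(-9 - λ) = 0.
The roots are λ = -8 and λ = -9, so the eigenvalues are the diagonal entries.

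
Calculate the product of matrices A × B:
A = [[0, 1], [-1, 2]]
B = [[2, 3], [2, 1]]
[[2, 1], [2, -1]]

Matrix multiplication:
C[0][0] = 0×2 + 1×2 = 2
C[0][1] = 0×3 + 1×1 = 1
C[1][0] = -1×2 + 2×2 = 2
C[1][1] = -1×3 + 2×1 = -1
Result: [[2, 1], [2, -1]]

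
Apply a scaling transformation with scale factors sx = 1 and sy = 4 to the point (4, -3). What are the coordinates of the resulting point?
(4, -12)

Scaling matrix:
[[1, 0], [0, 4]]
Result: (4 × 1, -3 × 4) = (4, -12)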